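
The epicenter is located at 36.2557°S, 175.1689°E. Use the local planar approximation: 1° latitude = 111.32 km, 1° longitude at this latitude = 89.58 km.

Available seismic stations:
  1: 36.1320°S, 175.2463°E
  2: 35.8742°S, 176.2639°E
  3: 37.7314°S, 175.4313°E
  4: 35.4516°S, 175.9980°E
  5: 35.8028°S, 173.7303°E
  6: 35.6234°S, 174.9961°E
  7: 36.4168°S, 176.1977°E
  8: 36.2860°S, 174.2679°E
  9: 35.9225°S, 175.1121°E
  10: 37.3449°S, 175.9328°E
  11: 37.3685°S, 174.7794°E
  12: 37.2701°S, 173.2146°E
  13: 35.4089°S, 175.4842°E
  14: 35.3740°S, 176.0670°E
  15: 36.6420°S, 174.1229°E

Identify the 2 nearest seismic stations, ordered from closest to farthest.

1, 9

Distances from 36.2557°S, 175.1689°E:
1: 15.4173 km
2: 106.8890 km
3: 165.9481 km
4: 116.3126 km
5: 138.3809 km
6: 72.0696 km
7: 93.8886 km
8: 80.7820 km
9: 37.4392 km
10: 139.2271 km
11: 128.6969 km
12: 208.3261 km
13: 98.4063 km
14: 126.9097 km
15: 103.0974 km
Sorted: 1 (15.4173 km) < 9 (37.4392 km) < 6 (72.0696 km) < 8 (80.7820 km) < …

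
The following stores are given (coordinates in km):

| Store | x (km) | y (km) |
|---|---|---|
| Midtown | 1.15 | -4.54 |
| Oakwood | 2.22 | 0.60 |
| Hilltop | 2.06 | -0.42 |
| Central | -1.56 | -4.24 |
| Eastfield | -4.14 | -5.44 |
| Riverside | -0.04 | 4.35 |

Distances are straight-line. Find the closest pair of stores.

Pairwise distances:
Oakwood–Hilltop: 1.03 km
Midtown–Central: 2.73 km
Central–Eastfield: 2.85 km
Midtown–Hilltop: 4.22 km
Oakwood–Riverside: 4.38 km
Hilltop–Riverside: 5.21 km
Midtown–Oakwood: 5.25 km
Hilltop–Central: 5.26 km
Midtown–Eastfield: 5.37 km
Oakwood–Central: 6.14 km
Hilltop–Eastfield: 7.98 km
Central–Riverside: 8.72 km
Oakwood–Eastfield: 8.77 km
Midtown–Riverside: 8.97 km
Eastfield–Riverside: 10.61 km
Closest pair: Oakwood–Hilltop at 1.03 km.

Oakwood and Hilltop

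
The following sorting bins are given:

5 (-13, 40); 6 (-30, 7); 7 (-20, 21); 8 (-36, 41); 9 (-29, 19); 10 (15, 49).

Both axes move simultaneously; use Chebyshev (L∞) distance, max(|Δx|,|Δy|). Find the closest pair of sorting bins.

Pairwise distances:
5–6: max(|-17|, |-33|) = 33
5–7: max(|-7|, |-19|) = 19
5–8: max(|-23|, |1|) = 23
5–9: max(|-16|, |-21|) = 21
5–10: max(|28|, |9|) = 28
6–7: max(|10|, |14|) = 14
6–8: max(|-6|, |34|) = 34
6–9: max(|1|, |12|) = 12
6–10: max(|45|, |42|) = 45
7–8: max(|-16|, |20|) = 20
7–9: max(|-9|, |-2|) = 9
7–10: max(|35|, |28|) = 35
8–9: max(|7|, |-22|) = 22
8–10: max(|51|, |8|) = 51
9–10: max(|44|, |30|) = 44
Closest pair: 7–9 at 9.

7 and 9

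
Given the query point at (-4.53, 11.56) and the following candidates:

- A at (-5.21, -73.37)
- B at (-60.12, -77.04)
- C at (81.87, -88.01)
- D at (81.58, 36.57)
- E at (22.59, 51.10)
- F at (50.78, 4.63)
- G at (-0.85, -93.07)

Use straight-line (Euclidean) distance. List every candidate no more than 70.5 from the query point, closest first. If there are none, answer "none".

Distances from (-4.53, 11.56):
A: √((-0.68)² + (-84.93)²) = √(0.4624 + 7213.1049) = 84.93
B: √((-55.59)² + (-88.60)²) = √(3090.2481 + 7849.9600) = 104.60
C: √((86.40)² + (-99.57)²) = √(7464.9600 + 9914.1849) = 131.83
D: √((86.11)² + (25.01)²) = √(7414.9321 + 625.5001) = 89.67
E: √((27.12)² + (39.54)²) = √(735.4944 + 1563.4116) = 47.95
F: √((55.31)² + (-6.93)²) = √(3059.1961 + 48.0249) = 55.74
G: √((3.68)² + (-104.63)²) = √(13.5424 + 10947.4369) = 104.69
Threshold 70.5: E (47.95), F (55.74) are within range.

E, F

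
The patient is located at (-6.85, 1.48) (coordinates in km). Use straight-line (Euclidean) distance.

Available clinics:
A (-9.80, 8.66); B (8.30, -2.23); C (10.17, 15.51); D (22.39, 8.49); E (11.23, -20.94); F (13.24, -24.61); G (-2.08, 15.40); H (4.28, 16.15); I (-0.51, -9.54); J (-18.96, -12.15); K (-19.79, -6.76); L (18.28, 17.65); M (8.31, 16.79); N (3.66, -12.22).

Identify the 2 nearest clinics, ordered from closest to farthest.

A, I

Distances from (-6.85, 1.48):
A: √((-2.95)² + (7.18)²) = √(8.7025 + 51.5524) = 7.76 km
B: √((15.15)² + (-3.71)²) = √(229.5225 + 13.7641) = 15.60 km
C: √((17.02)² + (14.03)²) = √(289.6804 + 196.8409) = 22.06 km
D: √((29.24)² + (7.01)²) = √(854.9776 + 49.1401) = 30.07 km
E: √((18.08)² + (-22.42)²) = √(326.8864 + 502.6564) = 28.80 km
F: √((20.09)² + (-26.09)²) = √(403.6081 + 680.6881) = 32.93 km
G: √((4.77)² + (13.92)²) = √(22.7529 + 193.7664) = 14.71 km
H: √((11.13)² + (14.67)²) = √(123.8769 + 215.2089) = 18.41 km
I: √((6.34)² + (-11.02)²) = √(40.1956 + 121.4404) = 12.71 km
J: √((-12.11)² + (-13.63)²) = √(146.6521 + 185.7769) = 18.23 km
K: √((-12.94)² + (-8.24)²) = √(167.4436 + 67.8976) = 15.34 km
L: √((25.13)² + (16.17)²) = √(631.5169 + 261.4689) = 29.88 km
M: √((15.16)² + (15.31)²) = √(229.8256 + 234.3961) = 21.55 km
N: √((10.51)² + (-13.70)²) = √(110.4601 + 187.6900) = 17.27 km
Sorted: A (7.76 km) < I (12.71 km) < G (14.71 km) < K (15.34 km) < …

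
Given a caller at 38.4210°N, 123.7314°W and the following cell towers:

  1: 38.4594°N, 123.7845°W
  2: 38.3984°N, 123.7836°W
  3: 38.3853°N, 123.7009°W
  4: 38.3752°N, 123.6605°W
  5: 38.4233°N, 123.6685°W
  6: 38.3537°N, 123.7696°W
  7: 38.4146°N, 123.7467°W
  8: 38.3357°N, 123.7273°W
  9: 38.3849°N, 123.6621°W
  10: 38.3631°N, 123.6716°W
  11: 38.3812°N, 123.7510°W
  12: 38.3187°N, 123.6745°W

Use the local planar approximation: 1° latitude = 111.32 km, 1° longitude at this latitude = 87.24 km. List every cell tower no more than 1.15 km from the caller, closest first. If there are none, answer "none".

none

Distances from 38.4210°N, 123.7314°W:
1: √((0.0384·111.32)² + (-0.0531·87.24)²) = √(18.272957 + 21.459537) = 6.3034 km
2: √((-0.0226·111.32)² + (-0.0522·87.24)²) = √(6.329411 + 20.738260) = 5.2027 km
3: √((-0.0357·111.32)² + (0.0305·87.24)²) = √(15.793662 + 7.079963) = 4.7826 km
4: √((-0.0458·111.32)² + (0.0709·87.24)²) = √(25.994254 + 38.258134) = 8.0158 km
5: √((0.0023·111.32)² + (0.0629·87.24)²) = √(0.065554 + 30.111515) = 5.4934 km
6: √((-0.0673·111.32)² + (-0.0382·87.24)²) = √(56.127607 + 11.106009) = 8.1996 km
7: √((-0.0064·111.32)² + (-0.0153·87.24)²) = √(0.507582 + 1.781616) = 1.5130 km
8: √((-0.0853·111.32)² + (0.0041·87.24)²) = √(90.166343 + 0.127938) = 9.5023 km
9: √((-0.0361·111.32)² + (0.0693·87.24)²) = √(16.149564 + 36.550875) = 7.2595 km
10: √((-0.0579·111.32)² + (0.0598·87.24)²) = √(41.543542 + 27.216588) = 8.2922 km
11: √((-0.0398·111.32)² + (-0.0196·87.24)²) = √(19.629649 + 2.923772) = 4.7490 km
12: √((-0.1023·111.32)² + (0.0569·87.24)²) = √(129.687364 + 24.640859) = 12.4229 km
Threshold 1.15 km: none within range.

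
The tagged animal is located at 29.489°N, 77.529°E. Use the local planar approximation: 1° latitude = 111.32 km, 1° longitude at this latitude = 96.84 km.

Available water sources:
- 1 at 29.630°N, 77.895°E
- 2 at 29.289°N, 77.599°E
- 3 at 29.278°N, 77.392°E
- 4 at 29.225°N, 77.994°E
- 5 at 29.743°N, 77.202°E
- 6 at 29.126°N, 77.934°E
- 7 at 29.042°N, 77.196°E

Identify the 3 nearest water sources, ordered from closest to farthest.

2, 3, 1

Distances from 29.489°N, 77.529°E:
1: √((0.141·111.32)² + (0.366·96.84)²) = √(246.36818 + 1256.23744) = 38.763 km
2: √((-0.200·111.32)² + (0.070·96.84)²) = √(495.68570 + 45.95213) = 23.273 km
3: √((-0.211·111.32)² + (-0.137·96.84)²) = √(551.71057 + 176.01541) = 26.976 km
4: √((-0.264·111.32)² + (0.465·96.84)²) = √(863.68276 + 2027.75494) = 53.772 km
5: √((0.254·111.32)² + (-0.327·96.84)²) = √(799.49146 + 1002.77862) = 42.453 km
6: √((-0.363·111.32)² + (0.405·96.84)²) = √(1632.90021 + 1538.22409) = 56.313 km
7: √((-0.447·111.32)² + (-0.333·96.84)²) = √(2476.06158 + 1039.91545) = 59.296 km
Sorted: 2 (23.273 km) < 3 (26.976 km) < 1 (38.763 km) < 5 (42.453 km) < 4 (53.772 km) < …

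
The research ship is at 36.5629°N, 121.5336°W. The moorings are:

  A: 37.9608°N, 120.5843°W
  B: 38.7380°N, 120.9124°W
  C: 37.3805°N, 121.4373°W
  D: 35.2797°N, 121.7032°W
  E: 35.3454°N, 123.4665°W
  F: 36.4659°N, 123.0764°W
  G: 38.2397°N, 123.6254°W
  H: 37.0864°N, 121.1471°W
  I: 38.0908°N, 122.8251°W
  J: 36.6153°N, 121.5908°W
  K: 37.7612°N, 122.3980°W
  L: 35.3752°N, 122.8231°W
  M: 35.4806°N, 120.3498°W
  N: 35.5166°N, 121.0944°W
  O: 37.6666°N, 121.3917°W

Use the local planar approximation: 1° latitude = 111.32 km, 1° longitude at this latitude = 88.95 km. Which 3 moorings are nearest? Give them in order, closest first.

J, H, C

Distances from 36.5629°N, 121.5336°W:
A: √((1.3979·111.32)² + (0.9493·88.95)²) = √(24215.787956 + 7130.153287) = 177.0479 km
B: √((2.1751·111.32)² + (0.6212·88.95)²) = √(58627.969347 + 3053.196803) = 248.3569 km
C: √((0.8176·111.32)² + (0.0963·88.95)²) = √(8283.772456 + 73.374386) = 91.4174 km
D: √((-1.2832·111.32)² + (-0.1696·88.95)²) = √(20404.929434 + 227.584982) = 143.6402 km
E: √((-1.2175·111.32)² + (-1.9329·88.95)²) = √(18368.950130 + 29560.425218) = 218.9278 km
F: √((-0.0970·111.32)² + (-1.5428·88.95)²) = √(116.597668 + 18832.638292) = 137.6562 km
G: √((1.6768·111.32)² + (-2.0918·88.95)²) = √(34842.469290 + 34620.411225) = 263.5581 km
H: √((0.5235·111.32)² + (0.3865·88.95)²) = √(3396.094507 + 1181.927674) = 67.6611 km
I: √((1.5279·111.32)² + (-1.2915·88.95)²) = √(28929.188886 + 13197.167409) = 205.2471 km
J: √((0.0524·111.32)² + (-0.0572·88.95)²) = √(34.025849 + 25.887133) = 7.7403 km
K: √((1.1983·111.32)² + (-0.8644·88.95)²) = √(17794.160928 + 5911.822979) = 153.9675 km
L: √((-1.1877·111.32)² + (-1.2895·88.95)²) = √(17480.743820 + 13156.325136) = 175.0345 km
M: √((-1.0823·111.32)² + (1.1838·88.95)²) = √(14515.824613 + 11087.881507) = 160.0116 km
N: √((-1.0463·111.32)² + (0.4392·88.95)²) = √(13566.219698 + 1526.217988) = 122.8513 km
O: √((1.1037·111.32)² + (0.1419·88.95)²) = √(15095.533992 + 159.315010) = 123.5105 km
Sorted: J (7.7403 km) < H (67.6611 km) < C (91.4174 km) < N (122.8513 km) < O (123.5105 km) < …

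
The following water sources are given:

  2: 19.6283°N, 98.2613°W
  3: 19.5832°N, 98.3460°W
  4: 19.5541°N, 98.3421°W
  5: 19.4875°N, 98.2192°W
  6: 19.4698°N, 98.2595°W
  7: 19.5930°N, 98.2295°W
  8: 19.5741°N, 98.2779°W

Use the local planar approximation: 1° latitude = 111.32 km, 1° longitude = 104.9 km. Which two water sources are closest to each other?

3 and 4

Pairwise distances:
2–3: 10.2054 km
2–4: 11.8350 km
2–5: 16.2841 km
2–6: 17.6452 km
2–7: 5.1546 km
2–8: 6.2798 km
3–4: 3.2651 km
3–5: 17.0417 km
3–6: 15.5465 km
3–7: 12.2694 km
3–8: 7.2152 km
4–5: 14.8720 km
4–6: 12.7727 km
4–7: 12.5805 km
4–8: 7.0931 km
5–6: 4.6641 km
5–7: 11.7939 km
5–8: 11.4391 km
6–7: 14.0711 km
6–8: 11.7700 km
7–8: 5.4958 km
Closest pair: 3–4 at 3.2651 km.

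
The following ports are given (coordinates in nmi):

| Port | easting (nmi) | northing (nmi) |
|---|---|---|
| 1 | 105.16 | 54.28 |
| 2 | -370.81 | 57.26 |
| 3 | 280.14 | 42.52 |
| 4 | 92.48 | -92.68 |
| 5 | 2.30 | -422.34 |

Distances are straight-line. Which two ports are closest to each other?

Pairwise distances:
1–2: 475.98 nmi
1–3: 175.37 nmi
1–4: 147.51 nmi
1–5: 487.59 nmi
2–3: 651.12 nmi
2–4: 486.95 nmi
2–5: 607.64 nmi
3–4: 231.29 nmi
3–5: 541.56 nmi
4–5: 341.77 nmi
Closest pair: 1–4 at 147.51 nmi.

1 and 4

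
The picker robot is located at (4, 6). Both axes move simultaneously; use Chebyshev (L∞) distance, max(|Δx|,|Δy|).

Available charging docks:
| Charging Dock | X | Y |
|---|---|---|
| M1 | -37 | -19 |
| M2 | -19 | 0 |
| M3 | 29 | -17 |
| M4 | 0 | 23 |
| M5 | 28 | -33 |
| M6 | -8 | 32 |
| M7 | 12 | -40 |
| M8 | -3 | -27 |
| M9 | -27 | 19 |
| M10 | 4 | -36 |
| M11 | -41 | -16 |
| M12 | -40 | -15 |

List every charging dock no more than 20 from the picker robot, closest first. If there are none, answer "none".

M4

Distances from (4, 6):
M1: 41
M2: 23
M3: 25
M4: 17
M5: 39
M6: 26
M7: 46
M8: 33
M9: 31
M10: 42
M11: 45
M12: 44
Threshold 20: M4 (17) is within range.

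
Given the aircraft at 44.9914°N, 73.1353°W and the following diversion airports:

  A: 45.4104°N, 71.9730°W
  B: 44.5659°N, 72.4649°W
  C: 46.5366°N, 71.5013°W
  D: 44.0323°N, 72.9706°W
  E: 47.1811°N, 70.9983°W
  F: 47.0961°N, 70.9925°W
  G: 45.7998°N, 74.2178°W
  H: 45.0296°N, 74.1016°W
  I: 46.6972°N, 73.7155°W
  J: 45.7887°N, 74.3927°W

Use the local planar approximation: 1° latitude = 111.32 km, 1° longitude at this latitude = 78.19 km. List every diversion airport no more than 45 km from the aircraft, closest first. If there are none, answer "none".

Distances from 44.9914°N, 73.1353°W:
A: √((0.4190·111.32)² + (1.1623·78.19)²) = √(2175.576912 + 8259.217477) = 102.1508 km
B: √((-0.4255·111.32)² + (0.6704·78.19)²) = √(2243.600480 + 2747.707110) = 70.6492 km
C: √((1.5452·111.32)² + (1.6340·78.19)²) = √(29588.012552 + 16323.246185) = 214.2691 km
D: √((-0.9591·111.32)² + (0.1647·78.19)²) = √(11399.194851 + 165.840128) = 107.5409 km
E: √((2.1897·111.32)² + (2.1370·78.19)²) = √(59417.672005 + 27919.746490) = 295.5290 km
F: √((2.1047·111.32)² + (2.1428·78.19)²) = √(54894.242617 + 28071.505293) = 288.0378 km
G: √((0.8084·111.32)² + (-1.0825·78.19)²) = √(8098.395919 + 7164.043864) = 123.5412 km
H: √((0.0382·111.32)² + (-0.9663·78.19)²) = √(18.083110 + 5708.557572) = 75.6746 km
I: √((1.7058·111.32)² + (-0.5802·78.19)²) = √(36058.081456 + 2058.059257) = 195.2336 km
J: √((0.7973·111.32)² + (-1.2574·78.19)²) = √(7877.527420 + 9666.056699) = 132.4522 km
Threshold 45 km: none within range.

none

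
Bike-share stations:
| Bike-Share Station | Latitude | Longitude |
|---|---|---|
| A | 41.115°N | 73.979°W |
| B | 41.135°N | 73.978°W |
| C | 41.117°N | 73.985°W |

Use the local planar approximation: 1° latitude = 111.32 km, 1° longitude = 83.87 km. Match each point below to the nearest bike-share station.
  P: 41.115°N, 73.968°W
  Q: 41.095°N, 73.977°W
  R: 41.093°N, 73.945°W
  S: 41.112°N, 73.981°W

P at 41.115°N, 73.968°W:
  A: √((0.000·111.32)² + (-0.011·83.87)²) = √(0.00000 + 0.85114) = 0.923 km
  B: √((0.020·111.32)² + (-0.010·83.87)²) = √(4.95686 + 0.70342) = 2.379 km
  C: √((0.002·111.32)² + (-0.017·83.87)²) = √(0.04957 + 2.03288) = 1.443 km
  → nearest: A (0.923 km)
Q at 41.095°N, 73.977°W:
  A: √((0.020·111.32)² + (-0.002·83.87)²) = √(4.95686 + 0.02814) = 2.233 km
  B: √((0.040·111.32)² + (-0.001·83.87)²) = √(19.82743 + 0.00703) = 4.454 km
  C: √((0.022·111.32)² + (-0.008·83.87)²) = √(5.99780 + 0.45019) = 2.539 km
  → nearest: A (2.233 km)
R at 41.093°N, 73.945°W:
  A: √((0.022·111.32)² + (-0.034·83.87)²) = √(5.99780 + 8.13151) = 3.759 km
  B: √((0.042·111.32)² + (-0.033·83.87)²) = √(21.85974 + 7.66022) = 5.433 km
  C: √((0.024·111.32)² + (-0.040·83.87)²) = √(7.13787 + 11.25468) = 4.289 km
  → nearest: A (3.759 km)
S at 41.112°N, 73.981°W:
  A: √((0.003·111.32)² + (0.002·83.87)²) = √(0.11153 + 0.02814) = 0.374 km
  B: √((0.023·111.32)² + (0.003·83.87)²) = √(6.55544 + 0.06331) = 2.573 km
  C: √((0.005·111.32)² + (-0.004·83.87)²) = √(0.30980 + 0.11255) = 0.650 km
  → nearest: A (0.374 km)

P→A; Q→A; R→A; S→A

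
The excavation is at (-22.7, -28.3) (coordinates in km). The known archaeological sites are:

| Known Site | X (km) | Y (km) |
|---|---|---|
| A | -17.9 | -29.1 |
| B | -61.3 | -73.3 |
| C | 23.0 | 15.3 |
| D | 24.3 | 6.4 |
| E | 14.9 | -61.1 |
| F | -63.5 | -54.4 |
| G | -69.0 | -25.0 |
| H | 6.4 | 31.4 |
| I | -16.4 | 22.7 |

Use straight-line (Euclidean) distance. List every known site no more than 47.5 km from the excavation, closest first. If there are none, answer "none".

A, G

Distances from (-22.7, -28.3):
A: 4.9 km
B: 59.3 km
C: 63.2 km
D: 58.4 km
E: 49.9 km
F: 48.4 km
G: 46.4 km
H: 66.4 km
I: 51.4 km
Threshold 47.5 km: A (4.9 km), G (46.4 km) are within range.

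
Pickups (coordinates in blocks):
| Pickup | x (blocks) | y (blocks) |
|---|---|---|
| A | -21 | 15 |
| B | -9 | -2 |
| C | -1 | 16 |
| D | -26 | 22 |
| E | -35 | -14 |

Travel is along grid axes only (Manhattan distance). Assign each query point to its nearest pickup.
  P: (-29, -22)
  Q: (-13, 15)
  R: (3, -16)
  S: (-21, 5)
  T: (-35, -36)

P at (-29, -22):
  A: 45 blocks
  B: 40 blocks
  C: 66 blocks
  D: 47 blocks
  E: 14 blocks
  → nearest: E (14 blocks)
Q at (-13, 15):
  A: 8 blocks
  B: 21 blocks
  C: 13 blocks
  D: 20 blocks
  E: 51 blocks
  → nearest: A (8 blocks)
R at (3, -16):
  A: 55 blocks
  B: 26 blocks
  C: 36 blocks
  D: 67 blocks
  E: 40 blocks
  → nearest: B (26 blocks)
S at (-21, 5):
  A: 10 blocks
  B: 19 blocks
  C: 31 blocks
  D: 22 blocks
  E: 33 blocks
  → nearest: A (10 blocks)
T at (-35, -36):
  A: 65 blocks
  B: 60 blocks
  C: 86 blocks
  D: 67 blocks
  E: 22 blocks
  → nearest: E (22 blocks)

P→E; Q→A; R→B; S→A; T→E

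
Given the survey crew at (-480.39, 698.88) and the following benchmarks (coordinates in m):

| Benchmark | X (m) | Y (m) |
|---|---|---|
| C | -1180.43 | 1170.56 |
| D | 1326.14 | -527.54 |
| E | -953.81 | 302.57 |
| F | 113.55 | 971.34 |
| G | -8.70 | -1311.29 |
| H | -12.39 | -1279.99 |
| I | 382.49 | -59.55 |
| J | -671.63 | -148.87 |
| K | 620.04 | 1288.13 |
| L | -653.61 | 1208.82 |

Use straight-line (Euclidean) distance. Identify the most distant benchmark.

Distances from (-480.39, 698.88):
C: √((-700.04)² + (471.68)²) = √(490056.0016 + 222482.0224) = 844.12 m
D: √((1806.53)² + (-1226.42)²) = √(3263550.6409 + 1504106.0164) = 2183.50 m
E: √((-473.42)² + (-396.31)²) = √(224126.4964 + 157061.6161) = 617.40 m
F: √((593.94)² + (272.46)²) = √(352764.7236 + 74234.4516) = 653.45 m
G: √((471.69)² + (-2010.17)²) = √(222491.4561 + 4040783.4289) = 2064.77 m
H: √((468.00)² + (-1978.87)²) = √(219024.0000 + 3915926.4769) = 2033.46 m
I: √((862.88)² + (-758.43)²) = √(744561.8944 + 575216.0649) = 1148.82 m
J: √((-191.24)² + (-847.75)²) = √(36572.7376 + 718680.0625) = 869.05 m
K: √((1100.43)² + (589.25)²) = √(1210946.1849 + 347215.5625) = 1248.26 m
L: √((-173.22)² + (509.94)²) = √(30005.1684 + 260038.8036) = 538.56 m
Maximum: D at 2183.50 m.

D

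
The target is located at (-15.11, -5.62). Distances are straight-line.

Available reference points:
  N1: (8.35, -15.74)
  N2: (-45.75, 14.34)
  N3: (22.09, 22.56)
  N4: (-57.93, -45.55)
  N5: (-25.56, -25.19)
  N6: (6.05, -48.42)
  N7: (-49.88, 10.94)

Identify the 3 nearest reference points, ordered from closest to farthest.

Distances from (-15.11, -5.62):
N1: √((23.46)² + (-10.12)²) = √(550.3716 + 102.4144) = 25.55
N2: √((-30.64)² + (19.96)²) = √(938.8096 + 398.4016) = 36.57
N3: √((37.20)² + (28.18)²) = √(1383.8400 + 794.1124) = 46.67
N4: √((-42.82)² + (-39.93)²) = √(1833.5524 + 1594.4049) = 58.55
N5: √((-10.45)² + (-19.57)²) = √(109.2025 + 382.9849) = 22.19
N6: √((21.16)² + (-42.80)²) = √(447.7456 + 1831.8400) = 47.75
N7: √((-34.77)² + (16.56)²) = √(1208.9529 + 274.2336) = 38.51
Sorted: N5 (22.19) < N1 (25.55) < N2 (36.57) < N7 (38.51) < N3 (46.67) < …

N5, N1, N2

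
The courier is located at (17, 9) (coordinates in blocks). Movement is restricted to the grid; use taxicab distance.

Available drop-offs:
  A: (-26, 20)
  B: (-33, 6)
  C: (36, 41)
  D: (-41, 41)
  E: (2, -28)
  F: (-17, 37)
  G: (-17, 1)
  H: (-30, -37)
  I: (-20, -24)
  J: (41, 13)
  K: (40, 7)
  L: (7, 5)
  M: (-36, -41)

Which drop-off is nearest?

L

Distances from (17, 9):
A: |-43| + |11| = 43 + 11 = 54 blocks
B: |-50| + |-3| = 50 + 3 = 53 blocks
C: |19| + |32| = 19 + 32 = 51 blocks
D: |-58| + |32| = 58 + 32 = 90 blocks
E: |-15| + |-37| = 15 + 37 = 52 blocks
F: |-34| + |28| = 34 + 28 = 62 blocks
G: |-34| + |-8| = 34 + 8 = 42 blocks
H: |-47| + |-46| = 47 + 46 = 93 blocks
I: |-37| + |-33| = 37 + 33 = 70 blocks
J: |24| + |4| = 24 + 4 = 28 blocks
K: |23| + |-2| = 23 + 2 = 25 blocks
L: |-10| + |-4| = 10 + 4 = 14 blocks
M: |-53| + |-50| = 53 + 50 = 103 blocks
Minimum: L at 14 blocks.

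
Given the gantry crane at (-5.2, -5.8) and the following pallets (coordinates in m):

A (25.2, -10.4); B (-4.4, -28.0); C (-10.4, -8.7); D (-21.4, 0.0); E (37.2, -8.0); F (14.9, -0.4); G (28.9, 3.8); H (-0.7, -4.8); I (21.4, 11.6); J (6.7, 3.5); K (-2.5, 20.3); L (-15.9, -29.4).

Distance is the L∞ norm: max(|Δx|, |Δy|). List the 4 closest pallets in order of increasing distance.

Distances from (-5.2, -5.8):
A: max(|30.4|, |-4.6|) = 30.4 m
B: max(|0.8|, |-22.2|) = 22.2 m
C: max(|-5.2|, |-2.9|) = 5.2 m
D: max(|-16.2|, |5.8|) = 16.2 m
E: max(|42.4|, |-2.2|) = 42.4 m
F: max(|20.1|, |5.4|) = 20.1 m
G: max(|34.1|, |9.6|) = 34.1 m
H: max(|4.5|, |1.0|) = 4.5 m
I: max(|26.6|, |17.4|) = 26.6 m
J: max(|11.9|, |9.3|) = 11.9 m
K: max(|2.7|, |26.1|) = 26.1 m
L: max(|-10.7|, |-23.6|) = 23.6 m
Sorted: H (4.5 m) < C (5.2 m) < J (11.9 m) < D (16.2 m) < F (20.1 m) < B (22.2 m) < …

H, C, J, D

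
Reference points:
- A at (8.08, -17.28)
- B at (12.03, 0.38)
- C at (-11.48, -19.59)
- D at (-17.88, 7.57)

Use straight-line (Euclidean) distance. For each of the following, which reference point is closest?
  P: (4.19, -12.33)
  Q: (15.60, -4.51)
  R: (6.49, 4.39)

P→A; Q→B; R→B

P at (4.19, -12.33):
  A: √((3.89)² + (-4.95)²) = √(15.1321 + 24.5025) = 6.30
  B: √((7.84)² + (12.71)²) = √(61.4656 + 161.5441) = 14.93
  C: √((-15.67)² + (-7.26)²) = √(245.5489 + 52.7076) = 17.27
  D: √((-22.07)² + (19.90)²) = √(487.0849 + 396.0100) = 29.72
  → nearest: A (6.30)
Q at (15.60, -4.51):
  A: √((-7.52)² + (-12.77)²) = √(56.5504 + 163.0729) = 14.82
  B: √((-3.57)² + (4.89)²) = √(12.7449 + 23.9121) = 6.05
  C: √((-27.08)² + (-15.08)²) = √(733.3264 + 227.4064) = 31.00
  D: √((-33.48)² + (12.08)²) = √(1120.9104 + 145.9264) = 35.59
  → nearest: B (6.05)
R at (6.49, 4.39):
  A: √((1.59)² + (-21.67)²) = √(2.5281 + 469.5889) = 21.73
  B: √((5.54)² + (-4.01)²) = √(30.6916 + 16.0801) = 6.84
  C: √((-17.97)² + (-23.98)²) = √(322.9209 + 575.0404) = 29.97
  D: √((-24.37)² + (3.18)²) = √(593.8969 + 10.1124) = 24.58
  → nearest: B (6.84)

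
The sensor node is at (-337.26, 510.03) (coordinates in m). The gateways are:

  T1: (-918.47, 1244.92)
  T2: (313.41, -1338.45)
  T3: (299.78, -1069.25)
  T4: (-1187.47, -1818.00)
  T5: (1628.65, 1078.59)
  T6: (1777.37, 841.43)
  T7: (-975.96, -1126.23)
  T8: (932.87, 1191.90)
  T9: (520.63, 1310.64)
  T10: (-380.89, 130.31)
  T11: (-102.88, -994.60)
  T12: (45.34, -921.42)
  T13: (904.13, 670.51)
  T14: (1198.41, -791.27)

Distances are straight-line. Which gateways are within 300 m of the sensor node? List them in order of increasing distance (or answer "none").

none

Distances from (-337.26, 510.03):
T1: √((-581.21)² + (734.89)²) = √(337805.0641 + 540063.3121) = 936.95 m
T2: √((650.67)² + (-1848.48)²) = √(423371.4489 + 3416878.3104) = 1959.66 m
T3: √((637.04)² + (-1579.28)²) = √(405819.9616 + 2494125.3184) = 1702.92 m
T4: √((-850.21)² + (-2328.03)²) = √(722857.0441 + 5419723.6809) = 2478.42 m
T5: √((1965.91)² + (568.56)²) = √(3864802.1281 + 323260.4736) = 2046.48 m
T6: √((2114.63)² + (331.40)²) = √(4471660.0369 + 109825.9600) = 2140.44 m
T7: √((-638.70)² + (-1636.26)²) = √(407937.6900 + 2677346.7876) = 1756.50 m
T8: √((1270.13)² + (681.87)²) = √(1613230.2169 + 464946.6969) = 1441.59 m
T9: √((857.89)² + (800.61)²) = √(735975.2521 + 640976.3721) = 1173.44 m
T10: √((-43.63)² + (-379.72)²) = √(1903.5769 + 144187.2784) = 382.22 m
T11: √((234.38)² + (-1504.63)²) = √(54933.9844 + 2263911.4369) = 1522.78 m
T12: √((382.60)² + (-1431.45)²) = √(146382.7600 + 2049049.1025) = 1481.70 m
T13: √((1241.39)² + (160.48)²) = √(1541049.1321 + 25753.8304) = 1251.72 m
T14: √((1535.67)² + (-1301.30)²) = √(2358282.3489 + 1693381.6900) = 2012.87 m
Threshold 300 m: none within range.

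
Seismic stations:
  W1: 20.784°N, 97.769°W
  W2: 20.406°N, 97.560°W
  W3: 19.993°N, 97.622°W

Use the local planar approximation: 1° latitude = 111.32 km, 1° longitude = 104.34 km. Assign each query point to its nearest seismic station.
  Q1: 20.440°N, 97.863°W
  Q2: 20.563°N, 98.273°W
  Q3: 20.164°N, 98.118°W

Q1→W2; Q2→W1; Q3→W3

Q1 at 20.440°N, 97.863°W:
  W1: √((0.344·111.32)² + (0.094·104.34)²) = √(1466.43656 + 96.19608) = 39.530 km
  W2: √((-0.034·111.32)² + (0.303·104.34)²) = √(14.32532 + 999.50949) = 31.841 km
  W3: √((-0.447·111.32)² + (0.241·104.34)²) = √(2476.06158 + 632.31830) = 55.753 km
  → nearest: W2 (31.841 km)
Q2 at 20.563°N, 98.273°W:
  W1: √((0.221·111.32)² + (0.504·104.34)²) = √(605.24463 + 2765.43043) = 58.058 km
  W2: √((-0.157·111.32)² + (0.713·104.34)²) = √(305.45392 + 5534.52973) = 76.420 km
  W3: √((-0.570·111.32)² + (0.651·104.34)²) = √(4026.20707 + 4613.85181) = 92.952 km
  → nearest: W1 (58.058 km)
Q3 at 20.164°N, 98.118°W:
  W1: √((0.620·111.32)² + (0.349·104.34)²) = √(4763.53954 + 1326.02746) = 78.036 km
  W2: √((0.242·111.32)² + (0.558·104.34)²) = √(725.73343 + 3389.76868) = 64.152 km
  W3: √((-0.171·111.32)² + (0.496·104.34)²) = √(362.35864 + 2678.33575) = 55.142 km
  → nearest: W3 (55.142 km)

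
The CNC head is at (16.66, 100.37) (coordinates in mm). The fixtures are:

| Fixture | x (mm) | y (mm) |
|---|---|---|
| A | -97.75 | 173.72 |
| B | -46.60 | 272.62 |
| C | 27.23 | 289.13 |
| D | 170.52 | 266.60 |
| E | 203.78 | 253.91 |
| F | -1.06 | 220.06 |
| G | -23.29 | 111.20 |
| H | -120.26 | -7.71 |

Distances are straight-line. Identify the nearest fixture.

G

Distances from (16.66, 100.37):
A: 135.90 mm
B: 183.50 mm
C: 189.06 mm
D: 226.51 mm
E: 242.05 mm
F: 120.99 mm
G: 41.39 mm
H: 174.44 mm
Minimum: G at 41.39 mm.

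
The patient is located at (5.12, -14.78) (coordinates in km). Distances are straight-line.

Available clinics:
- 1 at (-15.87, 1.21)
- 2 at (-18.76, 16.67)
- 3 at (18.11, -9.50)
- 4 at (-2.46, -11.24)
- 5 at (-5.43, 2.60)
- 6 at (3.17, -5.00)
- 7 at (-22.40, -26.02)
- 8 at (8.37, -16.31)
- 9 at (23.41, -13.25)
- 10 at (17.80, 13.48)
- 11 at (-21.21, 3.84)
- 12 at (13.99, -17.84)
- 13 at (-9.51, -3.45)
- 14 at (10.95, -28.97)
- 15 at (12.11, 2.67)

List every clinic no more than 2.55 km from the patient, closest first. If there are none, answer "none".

none

Distances from (5.12, -14.78):
1: √((-20.99)² + (15.99)²) = √(440.5801 + 255.6801) = 26.39 km
2: √((-23.88)² + (31.45)²) = √(570.2544 + 989.1025) = 39.49 km
3: √((12.99)² + (5.28)²) = √(168.7401 + 27.8784) = 14.02 km
4: √((-7.58)² + (3.54)²) = √(57.4564 + 12.5316) = 8.37 km
5: √((-10.55)² + (17.38)²) = √(111.3025 + 302.0644) = 20.33 km
6: √((-1.95)² + (9.78)²) = √(3.8025 + 95.6484) = 9.97 km
7: √((-27.52)² + (-11.24)²) = √(757.3504 + 126.3376) = 29.73 km
8: √((3.25)² + (-1.53)²) = √(10.5625 + 2.3409) = 3.59 km
9: √((18.29)² + (1.53)²) = √(334.5241 + 2.3409) = 18.35 km
10: √((12.68)² + (28.26)²) = √(160.7824 + 798.6276) = 30.97 km
11: √((-26.33)² + (18.62)²) = √(693.2689 + 346.7044) = 32.25 km
12: √((8.87)² + (-3.06)²) = √(78.6769 + 9.3636) = 9.38 km
13: √((-14.63)² + (11.33)²) = √(214.0369 + 128.3689) = 18.50 km
14: √((5.83)² + (-14.19)²) = √(33.9889 + 201.3561) = 15.34 km
15: √((6.99)² + (17.45)²) = √(48.8601 + 304.5025) = 18.80 km
Threshold 2.55 km: none within range.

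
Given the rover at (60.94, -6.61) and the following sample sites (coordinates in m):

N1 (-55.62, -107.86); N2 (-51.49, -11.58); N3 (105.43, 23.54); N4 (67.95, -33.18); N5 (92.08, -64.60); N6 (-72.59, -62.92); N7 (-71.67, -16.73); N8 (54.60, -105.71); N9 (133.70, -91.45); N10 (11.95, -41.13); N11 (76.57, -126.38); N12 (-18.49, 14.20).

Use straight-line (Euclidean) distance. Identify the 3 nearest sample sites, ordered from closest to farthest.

Distances from (60.94, -6.61):
N1: 154.39 m
N2: 112.54 m
N3: 53.74 m
N4: 27.48 m
N5: 65.82 m
N6: 144.92 m
N7: 133.00 m
N8: 99.30 m
N9: 111.77 m
N10: 59.93 m
N11: 120.79 m
N12: 82.11 m
Sorted: N4 (27.48 m) < N3 (53.74 m) < N10 (59.93 m) < N5 (65.82 m) < N12 (82.11 m) < …

N4, N3, N10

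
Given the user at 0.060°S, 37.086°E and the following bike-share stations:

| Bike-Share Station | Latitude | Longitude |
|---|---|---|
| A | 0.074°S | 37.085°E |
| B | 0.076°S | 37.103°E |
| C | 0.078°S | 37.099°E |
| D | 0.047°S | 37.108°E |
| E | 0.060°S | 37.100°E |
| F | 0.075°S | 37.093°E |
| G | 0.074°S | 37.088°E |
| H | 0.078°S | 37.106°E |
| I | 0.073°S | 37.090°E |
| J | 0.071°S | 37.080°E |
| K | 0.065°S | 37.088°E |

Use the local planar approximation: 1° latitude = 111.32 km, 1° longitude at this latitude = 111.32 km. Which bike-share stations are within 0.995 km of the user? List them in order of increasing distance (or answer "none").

Distances from 0.060°S, 37.086°E:
A: 1.562 km
B: 2.599 km
C: 2.472 km
D: 2.845 km
E: 1.558 km
F: 1.843 km
G: 1.574 km
H: 2.995 km
I: 1.514 km
J: 1.395 km
K: 0.599 km
Threshold 0.995 km: K (0.599 km) is within range.

K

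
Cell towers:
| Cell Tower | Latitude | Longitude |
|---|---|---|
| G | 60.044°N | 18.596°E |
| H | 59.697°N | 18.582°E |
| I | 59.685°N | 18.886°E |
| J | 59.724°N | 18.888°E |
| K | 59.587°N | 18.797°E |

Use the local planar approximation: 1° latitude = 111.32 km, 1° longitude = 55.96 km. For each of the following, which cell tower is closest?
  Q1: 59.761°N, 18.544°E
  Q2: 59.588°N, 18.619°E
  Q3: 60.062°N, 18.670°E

Q1→H; Q2→K; Q3→G

Q1 at 59.761°N, 18.544°E:
  G: √((0.283·111.32)² + (0.052·55.96)²) = √(992.47429 + 8.46763) = 31.638 km
  H: √((-0.064·111.32)² + (0.038·55.96)²) = √(50.75822 + 4.52192) = 7.435 km
  I: √((-0.076·111.32)² + (0.342·55.96)²) = √(71.57701 + 366.27529) = 20.925 km
  J: √((-0.037·111.32)² + (0.344·55.96)²) = √(16.96484 + 370.57174) = 19.686 km
  K: √((-0.174·111.32)² + (0.253·55.96)²) = √(375.18450 + 200.44557) = 23.992 km
  → nearest: H (7.435 km)
Q2 at 59.588°N, 18.619°E:
  G: √((0.456·111.32)² + (-0.023·55.96)²) = √(2576.77252 + 1.65657) = 50.778 km
  H: √((0.109·111.32)² + (-0.037·55.96)²) = √(147.23104 + 4.28705) = 12.309 km
  I: √((0.097·111.32)² + (0.267·55.96)²) = √(116.59767 + 223.24304) = 18.435 km
  J: √((0.136·111.32)² + (0.269·55.96)²) = √(229.20507 + 226.60003) = 21.350 km
  K: √((-0.001·111.32)² + (0.178·55.96)²) = √(0.01239 + 99.21913) = 9.962 km
  → nearest: K (9.962 km)
Q3 at 60.062°N, 18.670°E:
  G: √((-0.018·111.32)² + (-0.074·55.96)²) = √(4.01505 + 17.14821) = 4.600 km
  H: √((-0.365·111.32)² + (-0.088·55.96)²) = √(1650.94317 + 24.25050) = 40.929 km
  I: √((-0.377·111.32)² + (0.216·55.96)²) = √(1761.28281 + 146.10427) = 43.674 km
  J: √((-0.338·111.32)² + (0.218·55.96)²) = √(1415.72792 + 148.82243) = 39.554 km
  K: √((-0.475·111.32)² + (0.127·55.96)²) = √(2795.97713 + 50.50831) = 53.352 km
  → nearest: G (4.600 km)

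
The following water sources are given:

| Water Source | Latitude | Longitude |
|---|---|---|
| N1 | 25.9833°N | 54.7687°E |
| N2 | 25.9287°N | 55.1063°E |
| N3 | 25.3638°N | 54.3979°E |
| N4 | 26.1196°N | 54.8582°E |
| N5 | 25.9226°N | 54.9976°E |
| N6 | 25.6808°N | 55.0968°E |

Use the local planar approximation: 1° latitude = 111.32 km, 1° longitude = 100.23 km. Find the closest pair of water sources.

N2 and N5

Pairwise distances:
N1–N2: 34.3792 km
N1–N3: 78.3398 km
N1–N4: 17.6264 km
N1–N5: 23.9170 km
N1–N6: 47.0682 km
N2–N3: 94.8467 km
N2–N4: 32.7105 km
N2–N5: 10.9161 km
N2–N6: 27.6127 km
N3–N4: 95.9548 km
N3–N5: 86.5015 km
N3–N6: 78.4371 km
N4–N5: 26.0028 km
N4–N6: 54.3872 km
N5–N6: 28.6948 km
Closest pair: N2–N5 at 10.9161 km.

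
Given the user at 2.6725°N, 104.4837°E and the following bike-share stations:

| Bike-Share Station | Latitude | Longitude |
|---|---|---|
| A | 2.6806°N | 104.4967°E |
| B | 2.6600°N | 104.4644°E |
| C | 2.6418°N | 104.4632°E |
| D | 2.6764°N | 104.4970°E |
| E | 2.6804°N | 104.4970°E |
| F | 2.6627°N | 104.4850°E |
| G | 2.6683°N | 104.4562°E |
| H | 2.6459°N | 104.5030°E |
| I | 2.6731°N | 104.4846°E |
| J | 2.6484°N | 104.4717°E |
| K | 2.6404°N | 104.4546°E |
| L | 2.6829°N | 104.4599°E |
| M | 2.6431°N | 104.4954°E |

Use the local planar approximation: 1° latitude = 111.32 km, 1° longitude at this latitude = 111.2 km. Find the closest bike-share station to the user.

Distances from 2.6725°N, 104.4837°E:
A: 1.7038 km
B: 2.5578 km
C: 4.1080 km
D: 1.5414 km
E: 1.7207 km
F: 1.1005 km
G: 3.0935 km
H: 3.6571 km
I: 0.1203 km
J: 2.9963 km
K: 4.8208 km
L: 2.8887 km
M: 3.5219 km
Minimum: I at 0.1203 km.

I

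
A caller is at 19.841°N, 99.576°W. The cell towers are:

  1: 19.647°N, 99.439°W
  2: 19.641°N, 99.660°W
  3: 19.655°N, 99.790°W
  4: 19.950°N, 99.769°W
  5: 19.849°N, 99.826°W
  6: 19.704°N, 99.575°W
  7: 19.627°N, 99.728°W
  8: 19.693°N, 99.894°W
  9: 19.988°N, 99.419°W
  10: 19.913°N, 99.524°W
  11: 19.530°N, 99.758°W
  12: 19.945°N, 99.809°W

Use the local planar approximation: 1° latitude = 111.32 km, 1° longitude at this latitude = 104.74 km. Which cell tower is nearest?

10

Distances from 19.841°N, 99.576°W:
1: √((-0.194·111.32)² + (0.137·104.74)²) = √(466.39067 + 205.90471) = 25.929 km
2: √((-0.200·111.32)² + (-0.084·104.74)²) = √(495.68570 + 77.40762) = 23.939 km
3: √((-0.186·111.32)² + (-0.214·104.74)²) = √(428.71856 + 502.40353) = 30.514 km
4: √((0.109·111.32)² + (-0.193·104.74)²) = √(147.23104 + 408.63895) = 23.577 km
5: √((0.008·111.32)² + (-0.250·104.74)²) = √(0.79310 + 685.65422) = 26.200 km
6: √((-0.137·111.32)² + (0.001·104.74)²) = √(232.58812 + 0.01097) = 15.251 km
7: √((-0.214·111.32)² + (-0.152·104.74)²) = √(567.51055 + 253.46168) = 28.653 km
8: √((-0.148·111.32)² + (-0.318·104.74)²) = √(271.43749 + 1109.37757) = 37.159 km
9: √((0.147·111.32)² + (0.157·104.74)²) = √(267.78181 + 270.41106) = 23.199 km
10: √((0.072·111.32)² + (0.052·104.74)²) = √(64.24087 + 29.66414) = 9.690 km
11: √((-0.311·111.32)² + (-0.182·104.74)²) = √(1198.58041 + 363.38577) = 39.522 km
12: √((0.104·111.32)² + (-0.233·104.74)²) = √(134.03341 + 595.57572) = 27.011 km
Minimum: 10 at 9.690 km.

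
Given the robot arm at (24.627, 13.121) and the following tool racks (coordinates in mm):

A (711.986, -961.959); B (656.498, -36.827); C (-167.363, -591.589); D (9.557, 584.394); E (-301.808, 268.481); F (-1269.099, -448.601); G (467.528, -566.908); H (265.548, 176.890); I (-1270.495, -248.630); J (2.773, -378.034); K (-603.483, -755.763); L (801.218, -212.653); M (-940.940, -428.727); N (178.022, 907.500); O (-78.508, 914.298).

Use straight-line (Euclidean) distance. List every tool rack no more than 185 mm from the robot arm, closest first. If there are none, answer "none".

none

Distances from (24.627, 13.121):
A: √((687.359)² + (-975.080)²) = √(472462.39488 + 950781.00640) = 1192.998 mm
B: √((631.871)² + (-49.948)²) = √(399260.96064 + 2494.80270) = 633.842 mm
C: √((-191.990)² + (-604.710)²) = √(36860.16010 + 365674.18410) = 634.456 mm
D: √((-15.070)² + (571.273)²) = √(227.10490 + 326352.84053) = 571.472 mm
E: √((-326.435)² + (255.360)²) = √(106559.80923 + 65208.72960) = 414.450 mm
F: √((-1293.726)² + (-461.722)²) = √(1673726.96308 + 213187.20528) = 1373.650 mm
G: √((442.901)² + (-580.029)²) = √(196161.29580 + 336433.64084) = 729.791 mm
H: √((240.921)² + (163.769)²) = √(58042.92824 + 26820.28536) = 291.313 mm
I: √((-1295.122)² + (-261.751)²) = √(1677340.99488 + 68513.58600) = 1321.308 mm
J: √((-21.854)² + (-391.155)²) = √(477.59732 + 153002.23402) = 391.765 mm
K: √((-628.110)² + (-768.884)²) = √(394522.17210 + 591182.60546) = 992.827 mm
L: √((776.591)² + (-225.774)²) = √(603093.58128 + 50973.89908) = 808.744 mm
M: √((-965.567)² + (-441.848)²) = √(932319.63149 + 195229.65510) = 1061.861 mm
N: √((153.395)² + (894.379)²) = √(23530.02602 + 799913.79564) = 907.438 mm
O: √((-103.135)² + (901.177)²) = √(10636.82822 + 812119.98533) = 907.059 mm
Threshold 185 mm: none within range.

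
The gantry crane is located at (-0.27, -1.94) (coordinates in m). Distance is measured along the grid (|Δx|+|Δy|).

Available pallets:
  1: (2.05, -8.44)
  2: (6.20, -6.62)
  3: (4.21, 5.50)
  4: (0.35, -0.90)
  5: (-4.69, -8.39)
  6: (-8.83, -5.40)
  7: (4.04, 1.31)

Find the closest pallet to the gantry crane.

4

Distances from (-0.27, -1.94):
1: |2.32| + |-6.50| = 2.32 + 6.50 = 8.82 m
2: |6.47| + |-4.68| = 6.47 + 4.68 = 11.15 m
3: |4.48| + |7.44| = 4.48 + 7.44 = 11.92 m
4: |0.62| + |1.04| = 0.62 + 1.04 = 1.66 m
5: |-4.42| + |-6.45| = 4.42 + 6.45 = 10.87 m
6: |-8.56| + |-3.46| = 8.56 + 3.46 = 12.02 m
7: |4.31| + |3.25| = 4.31 + 3.25 = 7.56 m
Minimum: 4 at 1.66 m.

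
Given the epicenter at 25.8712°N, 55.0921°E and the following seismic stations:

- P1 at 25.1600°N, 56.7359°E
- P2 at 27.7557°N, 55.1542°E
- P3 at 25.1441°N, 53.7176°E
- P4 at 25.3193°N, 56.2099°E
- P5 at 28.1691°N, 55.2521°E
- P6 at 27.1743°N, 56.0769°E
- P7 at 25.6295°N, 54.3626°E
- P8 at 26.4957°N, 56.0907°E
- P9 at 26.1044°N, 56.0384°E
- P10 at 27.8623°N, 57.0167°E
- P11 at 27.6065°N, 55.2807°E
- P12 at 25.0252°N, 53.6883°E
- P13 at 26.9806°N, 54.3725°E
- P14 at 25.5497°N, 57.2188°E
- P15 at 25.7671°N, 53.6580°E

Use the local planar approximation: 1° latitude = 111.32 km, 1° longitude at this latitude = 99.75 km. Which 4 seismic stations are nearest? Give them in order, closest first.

Distances from 25.8712°N, 55.0921°E:
P1: 182.0820 km
P2: 209.8740 km
P3: 159.2155 km
P4: 127.3065 km
P5: 256.2996 km
P6: 175.1930 km
P7: 77.5826 km
P8: 121.4708 km
P9: 97.8981 km
P10: 293.2307 km
P11: 194.0875 km
P12: 168.7525 km
P13: 142.8434 km
P14: 215.1361 km
P15: 143.5201 km
Sorted: P7 (77.5826 km) < P9 (97.8981 km) < P8 (121.4708 km) < P4 (127.3065 km) < P13 (142.8434 km) < P15 (143.5201 km) < …

P7, P9, P8, P4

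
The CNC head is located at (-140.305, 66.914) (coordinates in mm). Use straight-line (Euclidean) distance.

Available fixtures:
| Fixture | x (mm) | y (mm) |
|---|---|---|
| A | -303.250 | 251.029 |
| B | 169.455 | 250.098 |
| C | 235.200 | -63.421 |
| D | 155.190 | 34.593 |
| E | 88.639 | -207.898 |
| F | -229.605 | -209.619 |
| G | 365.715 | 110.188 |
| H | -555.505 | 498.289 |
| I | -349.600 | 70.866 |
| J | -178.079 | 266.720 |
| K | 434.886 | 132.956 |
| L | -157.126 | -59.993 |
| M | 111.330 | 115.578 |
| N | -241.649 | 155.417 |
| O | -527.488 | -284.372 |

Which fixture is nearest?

Distances from (-140.305, 66.914):
A: 245.865 mm
B: 359.872 mm
C: 397.481 mm
D: 297.257 mm
E: 357.683 mm
F: 290.594 mm
G: 507.867 mm
H: 598.728 mm
I: 209.332 mm
J: 203.345 mm
K: 578.970 mm
L: 128.017 mm
M: 256.297 mm
N: 134.549 mm
O: 522.793 mm
Minimum: L at 128.017 mm.

L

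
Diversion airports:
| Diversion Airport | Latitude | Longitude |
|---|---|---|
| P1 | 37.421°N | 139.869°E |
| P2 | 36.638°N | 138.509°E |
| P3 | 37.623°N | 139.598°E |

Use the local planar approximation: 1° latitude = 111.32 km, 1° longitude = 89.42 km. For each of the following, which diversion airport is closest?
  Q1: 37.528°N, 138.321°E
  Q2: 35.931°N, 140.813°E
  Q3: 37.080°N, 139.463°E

Q1→P2; Q2→P1; Q3→P1

Q1 at 37.528°N, 138.321°E:
  P1: 138.934 km
  P2: 100.491 km
  P3: 114.678 km
  → nearest: P2 (100.491 km)
Q2 at 35.931°N, 140.813°E:
  P1: 186.111 km
  P2: 220.545 km
  P3: 217.442 km
  → nearest: P1 (186.111 km)
Q3 at 37.080°N, 139.463°E:
  P1: 52.526 km
  P2: 98.479 km
  P3: 61.640 km
  → nearest: P1 (52.526 km)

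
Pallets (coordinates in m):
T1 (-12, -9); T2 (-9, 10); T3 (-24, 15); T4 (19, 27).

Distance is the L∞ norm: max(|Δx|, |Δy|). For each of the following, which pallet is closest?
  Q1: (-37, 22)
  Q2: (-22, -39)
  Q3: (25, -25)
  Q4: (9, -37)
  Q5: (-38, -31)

Q1 at (-37, 22):
  T1: max(|25|, |-31|) = 31 m
  T2: max(|28|, |-12|) = 28 m
  T3: max(|13|, |-7|) = 13 m
  T4: max(|56|, |5|) = 56 m
  → nearest: T3 (13 m)
Q2 at (-22, -39):
  T1: max(|10|, |30|) = 30 m
  T2: max(|13|, |49|) = 49 m
  T3: max(|-2|, |54|) = 54 m
  T4: max(|41|, |66|) = 66 m
  → nearest: T1 (30 m)
Q3 at (25, -25):
  T1: max(|-37|, |16|) = 37 m
  T2: max(|-34|, |35|) = 35 m
  T3: max(|-49|, |40|) = 49 m
  T4: max(|-6|, |52|) = 52 m
  → nearest: T2 (35 m)
Q4 at (9, -37):
  T1: max(|-21|, |28|) = 28 m
  T2: max(|-18|, |47|) = 47 m
  T3: max(|-33|, |52|) = 52 m
  T4: max(|10|, |64|) = 64 m
  → nearest: T1 (28 m)
Q5 at (-38, -31):
  T1: max(|26|, |22|) = 26 m
  T2: max(|29|, |41|) = 41 m
  T3: max(|14|, |46|) = 46 m
  T4: max(|57|, |58|) = 58 m
  → nearest: T1 (26 m)

Q1→T3; Q2→T1; Q3→T2; Q4→T1; Q5→T1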